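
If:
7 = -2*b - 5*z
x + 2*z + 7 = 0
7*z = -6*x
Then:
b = 35/2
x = 49/5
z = -42/5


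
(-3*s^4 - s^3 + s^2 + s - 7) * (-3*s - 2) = 9*s^5 + 9*s^4 - s^3 - 5*s^2 + 19*s + 14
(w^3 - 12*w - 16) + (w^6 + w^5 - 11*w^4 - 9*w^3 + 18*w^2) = w^6 + w^5 - 11*w^4 - 8*w^3 + 18*w^2 - 12*w - 16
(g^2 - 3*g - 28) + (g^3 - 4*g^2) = g^3 - 3*g^2 - 3*g - 28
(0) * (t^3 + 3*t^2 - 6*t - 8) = 0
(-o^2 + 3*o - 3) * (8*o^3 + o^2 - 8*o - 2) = -8*o^5 + 23*o^4 - 13*o^3 - 25*o^2 + 18*o + 6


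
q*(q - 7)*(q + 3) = q^3 - 4*q^2 - 21*q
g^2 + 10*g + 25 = (g + 5)^2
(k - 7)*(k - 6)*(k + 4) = k^3 - 9*k^2 - 10*k + 168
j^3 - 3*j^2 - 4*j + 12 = (j - 3)*(j - 2)*(j + 2)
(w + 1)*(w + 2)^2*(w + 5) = w^4 + 10*w^3 + 33*w^2 + 44*w + 20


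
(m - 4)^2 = m^2 - 8*m + 16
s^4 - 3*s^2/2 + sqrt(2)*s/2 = s*(s - sqrt(2)/2)^2*(s + sqrt(2))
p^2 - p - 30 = (p - 6)*(p + 5)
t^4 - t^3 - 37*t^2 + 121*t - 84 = (t - 4)*(t - 3)*(t - 1)*(t + 7)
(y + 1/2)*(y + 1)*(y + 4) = y^3 + 11*y^2/2 + 13*y/2 + 2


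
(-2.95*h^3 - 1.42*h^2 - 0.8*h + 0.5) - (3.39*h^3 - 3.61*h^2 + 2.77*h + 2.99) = -6.34*h^3 + 2.19*h^2 - 3.57*h - 2.49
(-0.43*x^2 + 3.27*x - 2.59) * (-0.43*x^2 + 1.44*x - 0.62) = 0.1849*x^4 - 2.0253*x^3 + 6.0891*x^2 - 5.757*x + 1.6058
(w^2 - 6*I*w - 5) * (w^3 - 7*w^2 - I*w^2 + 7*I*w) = w^5 - 7*w^4 - 7*I*w^4 - 11*w^3 + 49*I*w^3 + 77*w^2 + 5*I*w^2 - 35*I*w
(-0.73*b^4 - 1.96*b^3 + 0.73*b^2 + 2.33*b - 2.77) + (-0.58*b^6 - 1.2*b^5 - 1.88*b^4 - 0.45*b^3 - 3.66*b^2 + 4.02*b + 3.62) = -0.58*b^6 - 1.2*b^5 - 2.61*b^4 - 2.41*b^3 - 2.93*b^2 + 6.35*b + 0.85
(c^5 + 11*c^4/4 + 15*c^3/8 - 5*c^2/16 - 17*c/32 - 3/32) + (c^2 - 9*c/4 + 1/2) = c^5 + 11*c^4/4 + 15*c^3/8 + 11*c^2/16 - 89*c/32 + 13/32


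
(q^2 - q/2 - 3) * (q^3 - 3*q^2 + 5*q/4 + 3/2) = q^5 - 7*q^4/2 - q^3/4 + 79*q^2/8 - 9*q/2 - 9/2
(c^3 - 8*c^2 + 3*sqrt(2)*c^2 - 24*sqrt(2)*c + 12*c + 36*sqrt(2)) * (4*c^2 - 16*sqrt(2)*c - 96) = 4*c^5 - 32*c^4 - 4*sqrt(2)*c^4 - 144*c^3 + 32*sqrt(2)*c^3 - 336*sqrt(2)*c^2 + 1536*c^2 - 2304*c + 2304*sqrt(2)*c - 3456*sqrt(2)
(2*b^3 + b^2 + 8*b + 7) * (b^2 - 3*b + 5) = 2*b^5 - 5*b^4 + 15*b^3 - 12*b^2 + 19*b + 35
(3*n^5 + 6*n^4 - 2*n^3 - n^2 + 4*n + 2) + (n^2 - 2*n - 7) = 3*n^5 + 6*n^4 - 2*n^3 + 2*n - 5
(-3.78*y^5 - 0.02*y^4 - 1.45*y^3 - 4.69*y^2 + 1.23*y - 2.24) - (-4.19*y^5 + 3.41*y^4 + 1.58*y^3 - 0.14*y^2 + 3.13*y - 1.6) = 0.410000000000001*y^5 - 3.43*y^4 - 3.03*y^3 - 4.55*y^2 - 1.9*y - 0.64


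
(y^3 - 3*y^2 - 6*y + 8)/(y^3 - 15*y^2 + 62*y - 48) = (y^2 - 2*y - 8)/(y^2 - 14*y + 48)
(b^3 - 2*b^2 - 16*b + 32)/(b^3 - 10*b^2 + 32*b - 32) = (b + 4)/(b - 4)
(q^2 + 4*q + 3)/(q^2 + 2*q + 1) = (q + 3)/(q + 1)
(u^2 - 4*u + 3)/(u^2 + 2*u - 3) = (u - 3)/(u + 3)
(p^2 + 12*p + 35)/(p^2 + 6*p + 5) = (p + 7)/(p + 1)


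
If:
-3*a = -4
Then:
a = 4/3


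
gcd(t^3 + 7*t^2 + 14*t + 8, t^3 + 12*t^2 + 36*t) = 1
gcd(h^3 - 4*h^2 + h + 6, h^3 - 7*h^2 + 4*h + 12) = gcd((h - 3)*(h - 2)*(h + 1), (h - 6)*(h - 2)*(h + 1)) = h^2 - h - 2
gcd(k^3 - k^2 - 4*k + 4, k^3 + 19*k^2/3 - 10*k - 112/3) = k + 2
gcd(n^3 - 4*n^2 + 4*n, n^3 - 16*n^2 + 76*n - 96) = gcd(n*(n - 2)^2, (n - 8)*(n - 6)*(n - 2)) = n - 2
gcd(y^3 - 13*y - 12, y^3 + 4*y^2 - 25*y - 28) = y^2 - 3*y - 4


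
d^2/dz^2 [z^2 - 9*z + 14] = 2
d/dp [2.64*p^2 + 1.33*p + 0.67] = 5.28*p + 1.33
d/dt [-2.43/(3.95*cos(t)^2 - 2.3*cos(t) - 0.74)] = (5.589 - 19.197*cos(t))*sin(t)/(-3.95*cos(t)^2 + 2.3*cos(t) + 0.74)^2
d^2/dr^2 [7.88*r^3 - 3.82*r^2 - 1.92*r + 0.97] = 47.28*r - 7.64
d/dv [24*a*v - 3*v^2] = 24*a - 6*v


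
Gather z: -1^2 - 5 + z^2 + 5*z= z^2 + 5*z - 6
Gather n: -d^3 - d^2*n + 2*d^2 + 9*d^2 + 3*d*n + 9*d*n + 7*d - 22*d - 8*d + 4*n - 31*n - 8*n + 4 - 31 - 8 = -d^3 + 11*d^2 - 23*d + n*(-d^2 + 12*d - 35) - 35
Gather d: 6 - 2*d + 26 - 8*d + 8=40 - 10*d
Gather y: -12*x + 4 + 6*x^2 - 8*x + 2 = 6*x^2 - 20*x + 6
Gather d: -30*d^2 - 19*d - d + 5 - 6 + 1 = -30*d^2 - 20*d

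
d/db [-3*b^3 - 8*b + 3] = -9*b^2 - 8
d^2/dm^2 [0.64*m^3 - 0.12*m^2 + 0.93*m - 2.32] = 3.84*m - 0.24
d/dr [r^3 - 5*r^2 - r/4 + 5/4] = 3*r^2 - 10*r - 1/4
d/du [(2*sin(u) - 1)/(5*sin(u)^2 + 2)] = 2*(-5*sin(u)^2 + 5*sin(u) + 2)*cos(u)/(5*sin(u)^2 + 2)^2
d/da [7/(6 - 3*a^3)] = 7*a^2/(a^3 - 2)^2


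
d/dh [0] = 0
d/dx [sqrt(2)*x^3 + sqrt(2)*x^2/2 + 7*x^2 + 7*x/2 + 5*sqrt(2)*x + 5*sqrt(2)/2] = 3*sqrt(2)*x^2 + sqrt(2)*x + 14*x + 7/2 + 5*sqrt(2)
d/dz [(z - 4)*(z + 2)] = 2*z - 2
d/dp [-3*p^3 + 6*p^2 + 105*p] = -9*p^2 + 12*p + 105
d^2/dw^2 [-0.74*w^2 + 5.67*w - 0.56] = -1.48000000000000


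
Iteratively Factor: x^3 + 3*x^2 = (x)*(x^2 + 3*x) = x*(x + 3)*(x)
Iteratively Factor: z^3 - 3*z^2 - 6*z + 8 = (z - 1)*(z^2 - 2*z - 8) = (z - 4)*(z - 1)*(z + 2)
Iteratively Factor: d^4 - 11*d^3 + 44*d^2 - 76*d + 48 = (d - 3)*(d^3 - 8*d^2 + 20*d - 16) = (d - 3)*(d - 2)*(d^2 - 6*d + 8) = (d - 4)*(d - 3)*(d - 2)*(d - 2)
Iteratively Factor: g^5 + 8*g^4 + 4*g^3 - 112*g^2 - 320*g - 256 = (g + 2)*(g^4 + 6*g^3 - 8*g^2 - 96*g - 128) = (g + 2)*(g + 4)*(g^3 + 2*g^2 - 16*g - 32) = (g + 2)^2*(g + 4)*(g^2 - 16) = (g + 2)^2*(g + 4)^2*(g - 4)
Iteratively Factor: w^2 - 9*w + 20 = (w - 5)*(w - 4)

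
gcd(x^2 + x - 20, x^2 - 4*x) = x - 4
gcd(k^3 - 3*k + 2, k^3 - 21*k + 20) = k - 1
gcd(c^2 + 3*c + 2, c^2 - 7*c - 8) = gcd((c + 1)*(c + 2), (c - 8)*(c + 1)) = c + 1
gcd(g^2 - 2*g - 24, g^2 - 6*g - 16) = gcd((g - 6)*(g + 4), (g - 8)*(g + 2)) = 1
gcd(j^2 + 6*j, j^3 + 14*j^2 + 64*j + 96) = j + 6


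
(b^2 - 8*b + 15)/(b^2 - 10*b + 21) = (b - 5)/(b - 7)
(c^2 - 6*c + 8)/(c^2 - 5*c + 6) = (c - 4)/(c - 3)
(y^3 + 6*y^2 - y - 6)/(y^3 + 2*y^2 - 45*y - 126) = (y^2 - 1)/(y^2 - 4*y - 21)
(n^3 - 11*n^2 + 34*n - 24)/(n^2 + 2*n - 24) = (n^2 - 7*n + 6)/(n + 6)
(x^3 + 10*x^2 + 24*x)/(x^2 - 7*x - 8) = x*(x^2 + 10*x + 24)/(x^2 - 7*x - 8)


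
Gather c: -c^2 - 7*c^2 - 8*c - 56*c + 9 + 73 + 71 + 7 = -8*c^2 - 64*c + 160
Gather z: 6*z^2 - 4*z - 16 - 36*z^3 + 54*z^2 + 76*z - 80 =-36*z^3 + 60*z^2 + 72*z - 96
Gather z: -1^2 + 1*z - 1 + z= 2*z - 2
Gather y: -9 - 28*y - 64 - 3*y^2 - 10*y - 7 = -3*y^2 - 38*y - 80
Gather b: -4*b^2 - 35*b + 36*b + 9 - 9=-4*b^2 + b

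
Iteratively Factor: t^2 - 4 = (t + 2)*(t - 2)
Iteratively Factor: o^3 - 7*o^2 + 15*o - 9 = (o - 3)*(o^2 - 4*o + 3) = (o - 3)^2*(o - 1)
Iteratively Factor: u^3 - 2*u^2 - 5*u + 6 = (u - 3)*(u^2 + u - 2) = (u - 3)*(u - 1)*(u + 2)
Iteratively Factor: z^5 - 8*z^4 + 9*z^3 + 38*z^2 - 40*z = (z - 5)*(z^4 - 3*z^3 - 6*z^2 + 8*z) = (z - 5)*(z - 1)*(z^3 - 2*z^2 - 8*z) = (z - 5)*(z - 4)*(z - 1)*(z^2 + 2*z) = z*(z - 5)*(z - 4)*(z - 1)*(z + 2)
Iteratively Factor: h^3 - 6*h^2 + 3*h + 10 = (h + 1)*(h^2 - 7*h + 10) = (h - 2)*(h + 1)*(h - 5)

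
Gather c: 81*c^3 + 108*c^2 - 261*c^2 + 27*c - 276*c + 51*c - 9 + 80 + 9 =81*c^3 - 153*c^2 - 198*c + 80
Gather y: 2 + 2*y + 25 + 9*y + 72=11*y + 99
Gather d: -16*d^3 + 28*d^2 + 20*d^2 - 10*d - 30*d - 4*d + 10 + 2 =-16*d^3 + 48*d^2 - 44*d + 12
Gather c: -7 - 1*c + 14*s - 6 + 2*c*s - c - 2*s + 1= c*(2*s - 2) + 12*s - 12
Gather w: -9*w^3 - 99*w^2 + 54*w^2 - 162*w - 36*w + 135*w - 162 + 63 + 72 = -9*w^3 - 45*w^2 - 63*w - 27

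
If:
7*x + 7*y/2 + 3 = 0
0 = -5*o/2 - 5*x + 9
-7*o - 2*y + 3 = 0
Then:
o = 139/105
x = 239/210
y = -47/15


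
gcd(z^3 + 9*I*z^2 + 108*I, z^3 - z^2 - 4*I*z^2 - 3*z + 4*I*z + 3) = z - 3*I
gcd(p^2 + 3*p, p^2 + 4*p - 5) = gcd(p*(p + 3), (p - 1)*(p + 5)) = 1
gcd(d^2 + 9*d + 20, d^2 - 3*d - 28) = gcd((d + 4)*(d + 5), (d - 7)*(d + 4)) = d + 4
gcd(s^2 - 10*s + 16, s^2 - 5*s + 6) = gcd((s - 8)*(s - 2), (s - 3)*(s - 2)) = s - 2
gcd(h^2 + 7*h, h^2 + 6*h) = h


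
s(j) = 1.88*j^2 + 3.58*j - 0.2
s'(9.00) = 37.42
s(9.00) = 184.30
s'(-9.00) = -30.26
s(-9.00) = 119.86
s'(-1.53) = -2.17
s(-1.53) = -1.28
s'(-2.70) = -6.57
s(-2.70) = 3.84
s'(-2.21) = -4.73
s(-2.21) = 1.07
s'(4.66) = 21.10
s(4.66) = 57.31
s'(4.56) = 20.73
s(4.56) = 55.22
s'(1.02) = 7.42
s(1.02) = 5.41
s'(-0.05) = 3.39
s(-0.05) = -0.37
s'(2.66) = 13.58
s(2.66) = 22.62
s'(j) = 3.76*j + 3.58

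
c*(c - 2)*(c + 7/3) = c^3 + c^2/3 - 14*c/3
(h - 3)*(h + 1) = h^2 - 2*h - 3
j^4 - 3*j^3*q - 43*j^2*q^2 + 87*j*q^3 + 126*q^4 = (j - 7*q)*(j - 3*q)*(j + q)*(j + 6*q)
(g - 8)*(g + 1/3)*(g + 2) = g^3 - 17*g^2/3 - 18*g - 16/3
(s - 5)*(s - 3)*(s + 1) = s^3 - 7*s^2 + 7*s + 15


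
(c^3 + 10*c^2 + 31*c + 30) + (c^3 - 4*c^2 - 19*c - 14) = 2*c^3 + 6*c^2 + 12*c + 16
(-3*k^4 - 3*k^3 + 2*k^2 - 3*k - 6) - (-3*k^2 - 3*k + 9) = -3*k^4 - 3*k^3 + 5*k^2 - 15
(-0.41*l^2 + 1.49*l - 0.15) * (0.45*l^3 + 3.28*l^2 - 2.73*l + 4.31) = -0.1845*l^5 - 0.6743*l^4 + 5.939*l^3 - 6.3268*l^2 + 6.8314*l - 0.6465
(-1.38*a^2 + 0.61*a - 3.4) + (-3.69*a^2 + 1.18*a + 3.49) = -5.07*a^2 + 1.79*a + 0.0900000000000003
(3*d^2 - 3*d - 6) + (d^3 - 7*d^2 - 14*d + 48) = d^3 - 4*d^2 - 17*d + 42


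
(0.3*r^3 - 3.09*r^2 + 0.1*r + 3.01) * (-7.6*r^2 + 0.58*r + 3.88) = -2.28*r^5 + 23.658*r^4 - 1.3882*r^3 - 34.8072*r^2 + 2.1338*r + 11.6788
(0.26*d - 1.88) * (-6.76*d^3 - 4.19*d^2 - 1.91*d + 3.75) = -1.7576*d^4 + 11.6194*d^3 + 7.3806*d^2 + 4.5658*d - 7.05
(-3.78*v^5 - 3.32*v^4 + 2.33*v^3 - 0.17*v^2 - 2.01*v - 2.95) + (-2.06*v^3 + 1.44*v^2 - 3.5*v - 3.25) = -3.78*v^5 - 3.32*v^4 + 0.27*v^3 + 1.27*v^2 - 5.51*v - 6.2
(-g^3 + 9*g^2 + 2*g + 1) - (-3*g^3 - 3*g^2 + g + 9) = 2*g^3 + 12*g^2 + g - 8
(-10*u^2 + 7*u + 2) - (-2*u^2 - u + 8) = -8*u^2 + 8*u - 6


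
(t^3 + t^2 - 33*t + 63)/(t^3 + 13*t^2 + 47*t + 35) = (t^2 - 6*t + 9)/(t^2 + 6*t + 5)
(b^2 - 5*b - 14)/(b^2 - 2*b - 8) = (b - 7)/(b - 4)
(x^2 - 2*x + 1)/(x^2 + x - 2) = (x - 1)/(x + 2)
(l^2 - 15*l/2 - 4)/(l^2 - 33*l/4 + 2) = 2*(2*l + 1)/(4*l - 1)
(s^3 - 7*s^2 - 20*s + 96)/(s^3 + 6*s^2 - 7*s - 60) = (s - 8)/(s + 5)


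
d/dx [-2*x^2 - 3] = -4*x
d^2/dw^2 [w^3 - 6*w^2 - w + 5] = 6*w - 12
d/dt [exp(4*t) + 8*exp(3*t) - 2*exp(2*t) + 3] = 4*(exp(2*t) + 6*exp(t) - 1)*exp(2*t)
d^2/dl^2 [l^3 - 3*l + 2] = 6*l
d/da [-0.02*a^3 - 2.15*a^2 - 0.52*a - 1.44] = -0.06*a^2 - 4.3*a - 0.52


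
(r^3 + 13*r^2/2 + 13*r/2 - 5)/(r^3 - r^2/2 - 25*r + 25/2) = (r + 2)/(r - 5)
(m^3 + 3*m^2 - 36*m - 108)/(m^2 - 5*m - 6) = (m^2 + 9*m + 18)/(m + 1)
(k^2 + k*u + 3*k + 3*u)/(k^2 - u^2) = (-k - 3)/(-k + u)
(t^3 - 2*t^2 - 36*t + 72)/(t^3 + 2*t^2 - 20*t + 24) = (t - 6)/(t - 2)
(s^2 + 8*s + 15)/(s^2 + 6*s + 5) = (s + 3)/(s + 1)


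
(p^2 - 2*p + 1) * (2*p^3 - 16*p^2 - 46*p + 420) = 2*p^5 - 20*p^4 - 12*p^3 + 496*p^2 - 886*p + 420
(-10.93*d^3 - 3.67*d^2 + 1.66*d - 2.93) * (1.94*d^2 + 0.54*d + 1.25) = -21.2042*d^5 - 13.022*d^4 - 12.4239*d^3 - 9.3753*d^2 + 0.492799999999999*d - 3.6625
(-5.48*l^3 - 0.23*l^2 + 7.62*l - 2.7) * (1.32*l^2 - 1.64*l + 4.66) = -7.2336*l^5 + 8.6836*l^4 - 15.1012*l^3 - 17.1326*l^2 + 39.9372*l - 12.582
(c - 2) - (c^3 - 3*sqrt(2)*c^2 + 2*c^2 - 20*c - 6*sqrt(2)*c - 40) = -c^3 - 2*c^2 + 3*sqrt(2)*c^2 + 6*sqrt(2)*c + 21*c + 38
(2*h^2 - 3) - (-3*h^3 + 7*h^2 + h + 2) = 3*h^3 - 5*h^2 - h - 5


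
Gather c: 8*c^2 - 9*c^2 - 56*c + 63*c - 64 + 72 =-c^2 + 7*c + 8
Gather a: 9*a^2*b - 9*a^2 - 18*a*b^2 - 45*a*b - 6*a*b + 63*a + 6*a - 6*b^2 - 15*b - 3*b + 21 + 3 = a^2*(9*b - 9) + a*(-18*b^2 - 51*b + 69) - 6*b^2 - 18*b + 24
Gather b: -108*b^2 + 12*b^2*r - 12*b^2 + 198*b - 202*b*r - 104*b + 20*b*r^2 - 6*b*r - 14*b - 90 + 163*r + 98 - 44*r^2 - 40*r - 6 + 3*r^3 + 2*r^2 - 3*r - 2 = b^2*(12*r - 120) + b*(20*r^2 - 208*r + 80) + 3*r^3 - 42*r^2 + 120*r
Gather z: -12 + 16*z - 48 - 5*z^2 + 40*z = -5*z^2 + 56*z - 60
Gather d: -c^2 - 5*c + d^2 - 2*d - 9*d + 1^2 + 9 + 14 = -c^2 - 5*c + d^2 - 11*d + 24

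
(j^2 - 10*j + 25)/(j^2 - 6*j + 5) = (j - 5)/(j - 1)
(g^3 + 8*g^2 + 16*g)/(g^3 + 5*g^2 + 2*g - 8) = g*(g + 4)/(g^2 + g - 2)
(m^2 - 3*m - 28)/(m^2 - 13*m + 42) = (m + 4)/(m - 6)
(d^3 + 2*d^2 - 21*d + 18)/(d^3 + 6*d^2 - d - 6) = (d - 3)/(d + 1)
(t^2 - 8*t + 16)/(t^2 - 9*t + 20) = (t - 4)/(t - 5)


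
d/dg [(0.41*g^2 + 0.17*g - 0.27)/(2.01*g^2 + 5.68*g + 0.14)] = (1.9871*g^2 + 1.2002*g + 1.5574)/(4.0401*g^4 + 22.8336*g^3 + 32.8252*g^2 + 1.5904*g + 0.0196)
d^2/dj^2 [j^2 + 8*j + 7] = 2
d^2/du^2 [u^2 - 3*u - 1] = 2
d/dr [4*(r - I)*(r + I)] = 8*r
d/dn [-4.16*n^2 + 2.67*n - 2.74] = 2.67 - 8.32*n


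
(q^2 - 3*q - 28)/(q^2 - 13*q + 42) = (q + 4)/(q - 6)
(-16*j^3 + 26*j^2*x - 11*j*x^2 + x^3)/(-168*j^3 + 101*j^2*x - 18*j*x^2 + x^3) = (2*j^2 - 3*j*x + x^2)/(21*j^2 - 10*j*x + x^2)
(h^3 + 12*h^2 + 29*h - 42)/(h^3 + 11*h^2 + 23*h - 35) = (h + 6)/(h + 5)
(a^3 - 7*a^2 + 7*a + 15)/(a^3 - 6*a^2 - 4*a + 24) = (a^3 - 7*a^2 + 7*a + 15)/(a^3 - 6*a^2 - 4*a + 24)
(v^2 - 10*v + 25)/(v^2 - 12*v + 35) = (v - 5)/(v - 7)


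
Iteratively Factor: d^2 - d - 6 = (d + 2)*(d - 3)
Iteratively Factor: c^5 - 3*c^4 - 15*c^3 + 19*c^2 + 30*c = (c + 1)*(c^4 - 4*c^3 - 11*c^2 + 30*c) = (c - 2)*(c + 1)*(c^3 - 2*c^2 - 15*c) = (c - 5)*(c - 2)*(c + 1)*(c^2 + 3*c) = c*(c - 5)*(c - 2)*(c + 1)*(c + 3)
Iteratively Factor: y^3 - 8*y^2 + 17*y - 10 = (y - 1)*(y^2 - 7*y + 10) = (y - 2)*(y - 1)*(y - 5)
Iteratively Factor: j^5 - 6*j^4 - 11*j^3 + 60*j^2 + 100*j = (j - 5)*(j^4 - j^3 - 16*j^2 - 20*j) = j*(j - 5)*(j^3 - j^2 - 16*j - 20) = j*(j - 5)^2*(j^2 + 4*j + 4) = j*(j - 5)^2*(j + 2)*(j + 2)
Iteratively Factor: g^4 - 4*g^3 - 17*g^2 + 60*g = (g - 3)*(g^3 - g^2 - 20*g) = (g - 3)*(g + 4)*(g^2 - 5*g) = g*(g - 3)*(g + 4)*(g - 5)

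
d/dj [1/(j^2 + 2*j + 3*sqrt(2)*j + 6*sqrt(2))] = (-2*j - 3*sqrt(2) - 2)/(j^2 + 2*j + 3*sqrt(2)*j + 6*sqrt(2))^2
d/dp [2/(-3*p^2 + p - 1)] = 2*(6*p - 1)/(3*p^2 - p + 1)^2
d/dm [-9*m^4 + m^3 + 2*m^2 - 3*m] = -36*m^3 + 3*m^2 + 4*m - 3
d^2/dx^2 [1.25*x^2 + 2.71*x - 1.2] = 2.50000000000000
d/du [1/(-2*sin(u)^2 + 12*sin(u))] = (sin(u) - 3)*cos(u)/((sin(u) - 6)^2*sin(u)^2)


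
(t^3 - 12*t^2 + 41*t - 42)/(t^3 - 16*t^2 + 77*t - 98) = (t - 3)/(t - 7)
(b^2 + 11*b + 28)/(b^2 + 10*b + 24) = (b + 7)/(b + 6)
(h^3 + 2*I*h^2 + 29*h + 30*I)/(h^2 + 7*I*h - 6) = h - 5*I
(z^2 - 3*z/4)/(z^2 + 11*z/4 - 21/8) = 2*z/(2*z + 7)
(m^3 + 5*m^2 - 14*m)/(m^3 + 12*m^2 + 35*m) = (m - 2)/(m + 5)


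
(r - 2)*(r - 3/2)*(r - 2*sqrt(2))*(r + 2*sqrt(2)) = r^4 - 7*r^3/2 - 5*r^2 + 28*r - 24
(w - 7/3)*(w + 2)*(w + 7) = w^3 + 20*w^2/3 - 7*w - 98/3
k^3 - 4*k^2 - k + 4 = (k - 4)*(k - 1)*(k + 1)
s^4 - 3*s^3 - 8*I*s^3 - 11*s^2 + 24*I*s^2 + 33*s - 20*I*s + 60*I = (s - 3)*(s - 5*I)*(s - 4*I)*(s + I)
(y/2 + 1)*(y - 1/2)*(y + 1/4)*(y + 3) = y^4/2 + 19*y^3/8 + 37*y^2/16 - 17*y/16 - 3/8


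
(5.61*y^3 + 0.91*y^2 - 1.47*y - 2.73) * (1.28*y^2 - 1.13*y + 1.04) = 7.1808*y^5 - 5.1745*y^4 + 2.9245*y^3 - 0.8869*y^2 + 1.5561*y - 2.8392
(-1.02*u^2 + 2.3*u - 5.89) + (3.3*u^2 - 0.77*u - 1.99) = 2.28*u^2 + 1.53*u - 7.88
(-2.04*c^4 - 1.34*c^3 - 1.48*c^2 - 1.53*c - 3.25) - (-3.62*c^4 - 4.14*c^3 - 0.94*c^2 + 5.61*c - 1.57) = 1.58*c^4 + 2.8*c^3 - 0.54*c^2 - 7.14*c - 1.68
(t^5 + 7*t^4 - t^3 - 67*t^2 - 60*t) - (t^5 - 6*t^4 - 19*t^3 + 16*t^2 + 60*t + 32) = 13*t^4 + 18*t^3 - 83*t^2 - 120*t - 32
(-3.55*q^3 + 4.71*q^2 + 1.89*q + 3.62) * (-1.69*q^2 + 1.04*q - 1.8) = 5.9995*q^5 - 11.6519*q^4 + 8.0943*q^3 - 12.6302*q^2 + 0.3628*q - 6.516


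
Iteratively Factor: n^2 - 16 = (n - 4)*(n + 4)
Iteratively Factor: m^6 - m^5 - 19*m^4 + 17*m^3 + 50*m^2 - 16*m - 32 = (m - 2)*(m^5 + m^4 - 17*m^3 - 17*m^2 + 16*m + 16) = (m - 2)*(m + 1)*(m^4 - 17*m^2 + 16) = (m - 4)*(m - 2)*(m + 1)*(m^3 + 4*m^2 - m - 4) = (m - 4)*(m - 2)*(m + 1)*(m + 4)*(m^2 - 1) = (m - 4)*(m - 2)*(m + 1)^2*(m + 4)*(m - 1)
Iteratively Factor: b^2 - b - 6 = (b + 2)*(b - 3)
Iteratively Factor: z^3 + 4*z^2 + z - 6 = (z + 2)*(z^2 + 2*z - 3) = (z - 1)*(z + 2)*(z + 3)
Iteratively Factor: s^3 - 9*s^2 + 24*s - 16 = (s - 4)*(s^2 - 5*s + 4) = (s - 4)*(s - 1)*(s - 4)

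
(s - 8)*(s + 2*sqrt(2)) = s^2 - 8*s + 2*sqrt(2)*s - 16*sqrt(2)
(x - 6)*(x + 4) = x^2 - 2*x - 24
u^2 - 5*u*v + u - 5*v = (u + 1)*(u - 5*v)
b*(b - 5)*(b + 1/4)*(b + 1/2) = b^4 - 17*b^3/4 - 29*b^2/8 - 5*b/8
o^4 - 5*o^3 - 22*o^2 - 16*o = o*(o - 8)*(o + 1)*(o + 2)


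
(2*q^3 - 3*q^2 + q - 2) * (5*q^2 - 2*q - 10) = 10*q^5 - 19*q^4 - 9*q^3 + 18*q^2 - 6*q + 20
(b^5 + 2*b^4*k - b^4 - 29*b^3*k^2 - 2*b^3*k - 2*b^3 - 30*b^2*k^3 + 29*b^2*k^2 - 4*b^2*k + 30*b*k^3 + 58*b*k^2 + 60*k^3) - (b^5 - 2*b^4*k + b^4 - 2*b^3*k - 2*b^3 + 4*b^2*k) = 4*b^4*k - 2*b^4 - 29*b^3*k^2 - 30*b^2*k^3 + 29*b^2*k^2 - 8*b^2*k + 30*b*k^3 + 58*b*k^2 + 60*k^3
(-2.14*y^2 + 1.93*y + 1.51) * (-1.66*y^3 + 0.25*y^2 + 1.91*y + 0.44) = 3.5524*y^5 - 3.7388*y^4 - 6.1115*y^3 + 3.1222*y^2 + 3.7333*y + 0.6644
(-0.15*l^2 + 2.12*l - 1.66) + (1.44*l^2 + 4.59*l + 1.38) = 1.29*l^2 + 6.71*l - 0.28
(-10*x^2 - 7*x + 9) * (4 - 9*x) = 90*x^3 + 23*x^2 - 109*x + 36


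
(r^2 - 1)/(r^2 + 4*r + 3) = (r - 1)/(r + 3)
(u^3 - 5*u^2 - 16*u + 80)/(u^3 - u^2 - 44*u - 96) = (u^2 - 9*u + 20)/(u^2 - 5*u - 24)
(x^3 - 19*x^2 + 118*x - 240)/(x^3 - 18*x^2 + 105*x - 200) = (x - 6)/(x - 5)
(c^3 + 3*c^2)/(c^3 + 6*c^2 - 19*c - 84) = c^2/(c^2 + 3*c - 28)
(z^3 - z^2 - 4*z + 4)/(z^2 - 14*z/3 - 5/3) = 3*(-z^3 + z^2 + 4*z - 4)/(-3*z^2 + 14*z + 5)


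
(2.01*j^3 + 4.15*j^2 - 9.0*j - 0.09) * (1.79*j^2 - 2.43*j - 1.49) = 3.5979*j^5 + 2.5442*j^4 - 29.1894*j^3 + 15.5254*j^2 + 13.6287*j + 0.1341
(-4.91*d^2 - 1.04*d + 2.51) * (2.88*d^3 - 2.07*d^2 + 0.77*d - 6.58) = -14.1408*d^5 + 7.1685*d^4 + 5.6009*d^3 + 26.3113*d^2 + 8.7759*d - 16.5158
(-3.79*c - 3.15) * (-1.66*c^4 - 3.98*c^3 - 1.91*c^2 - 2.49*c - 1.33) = 6.2914*c^5 + 20.3132*c^4 + 19.7759*c^3 + 15.4536*c^2 + 12.8842*c + 4.1895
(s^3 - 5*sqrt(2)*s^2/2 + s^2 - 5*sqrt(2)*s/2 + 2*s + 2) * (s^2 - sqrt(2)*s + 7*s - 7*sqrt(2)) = s^5 - 7*sqrt(2)*s^4/2 + 8*s^4 - 28*sqrt(2)*s^3 + 14*s^3 - 53*sqrt(2)*s^2/2 + 56*s^2 - 16*sqrt(2)*s + 49*s - 14*sqrt(2)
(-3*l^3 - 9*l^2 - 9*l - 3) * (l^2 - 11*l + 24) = -3*l^5 + 24*l^4 + 18*l^3 - 120*l^2 - 183*l - 72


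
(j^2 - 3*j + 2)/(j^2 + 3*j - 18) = (j^2 - 3*j + 2)/(j^2 + 3*j - 18)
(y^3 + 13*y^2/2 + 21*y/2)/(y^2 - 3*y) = (2*y^2 + 13*y + 21)/(2*(y - 3))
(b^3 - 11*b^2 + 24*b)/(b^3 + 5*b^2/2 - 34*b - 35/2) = 2*b*(b^2 - 11*b + 24)/(2*b^3 + 5*b^2 - 68*b - 35)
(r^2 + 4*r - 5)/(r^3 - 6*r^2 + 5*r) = (r + 5)/(r*(r - 5))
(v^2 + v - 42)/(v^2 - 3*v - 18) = (v + 7)/(v + 3)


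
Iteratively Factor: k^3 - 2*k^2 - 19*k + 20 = (k - 5)*(k^2 + 3*k - 4) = (k - 5)*(k + 4)*(k - 1)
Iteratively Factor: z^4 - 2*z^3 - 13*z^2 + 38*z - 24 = (z - 2)*(z^3 - 13*z + 12) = (z - 2)*(z + 4)*(z^2 - 4*z + 3) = (z - 3)*(z - 2)*(z + 4)*(z - 1)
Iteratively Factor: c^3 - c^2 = (c - 1)*(c^2) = c*(c - 1)*(c)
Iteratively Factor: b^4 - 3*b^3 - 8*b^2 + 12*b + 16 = (b - 4)*(b^3 + b^2 - 4*b - 4) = (b - 4)*(b + 1)*(b^2 - 4) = (b - 4)*(b - 2)*(b + 1)*(b + 2)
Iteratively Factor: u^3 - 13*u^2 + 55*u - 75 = (u - 5)*(u^2 - 8*u + 15) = (u - 5)^2*(u - 3)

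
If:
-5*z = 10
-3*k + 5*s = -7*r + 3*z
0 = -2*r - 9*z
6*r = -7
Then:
No Solution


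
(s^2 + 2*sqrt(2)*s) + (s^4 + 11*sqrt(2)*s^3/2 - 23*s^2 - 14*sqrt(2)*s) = s^4 + 11*sqrt(2)*s^3/2 - 22*s^2 - 12*sqrt(2)*s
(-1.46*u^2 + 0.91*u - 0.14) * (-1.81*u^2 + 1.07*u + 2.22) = 2.6426*u^4 - 3.2093*u^3 - 2.0141*u^2 + 1.8704*u - 0.3108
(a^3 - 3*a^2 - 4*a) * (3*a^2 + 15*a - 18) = 3*a^5 + 6*a^4 - 75*a^3 - 6*a^2 + 72*a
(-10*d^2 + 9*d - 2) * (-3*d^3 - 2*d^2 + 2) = 30*d^5 - 7*d^4 - 12*d^3 - 16*d^2 + 18*d - 4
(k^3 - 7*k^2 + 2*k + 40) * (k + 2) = k^4 - 5*k^3 - 12*k^2 + 44*k + 80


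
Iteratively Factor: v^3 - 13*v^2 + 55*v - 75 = (v - 5)*(v^2 - 8*v + 15) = (v - 5)*(v - 3)*(v - 5)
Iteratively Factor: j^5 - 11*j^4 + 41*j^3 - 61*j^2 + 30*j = (j - 2)*(j^4 - 9*j^3 + 23*j^2 - 15*j) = (j - 2)*(j - 1)*(j^3 - 8*j^2 + 15*j) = (j - 5)*(j - 2)*(j - 1)*(j^2 - 3*j) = (j - 5)*(j - 3)*(j - 2)*(j - 1)*(j)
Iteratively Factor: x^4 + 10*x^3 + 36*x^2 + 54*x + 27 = (x + 3)*(x^3 + 7*x^2 + 15*x + 9) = (x + 1)*(x + 3)*(x^2 + 6*x + 9) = (x + 1)*(x + 3)^2*(x + 3)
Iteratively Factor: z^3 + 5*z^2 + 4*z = (z + 1)*(z^2 + 4*z) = z*(z + 1)*(z + 4)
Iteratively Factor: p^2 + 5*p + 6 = (p + 2)*(p + 3)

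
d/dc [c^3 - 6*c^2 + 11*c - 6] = 3*c^2 - 12*c + 11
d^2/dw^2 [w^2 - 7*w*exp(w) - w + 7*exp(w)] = -7*w*exp(w) - 7*exp(w) + 2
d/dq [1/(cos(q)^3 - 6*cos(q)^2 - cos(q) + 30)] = (3*cos(q)^2 - 12*cos(q) - 1)*sin(q)/(sin(q)^2*cos(q) - 6*sin(q)^2 - 24)^2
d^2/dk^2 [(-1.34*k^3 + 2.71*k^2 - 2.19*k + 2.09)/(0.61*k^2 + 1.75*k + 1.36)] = (8.88178419700125e-16*k^5 - 8.88178419700125e-16*k^4 - 13.39982*k^3 - 27.958362*k^2 + 9.41661*k + 29.782754)/(0.226981*k^6 + 1.953525*k^5 + 7.122543*k^4 + 14.070175*k^3 + 15.879768*k^2 + 9.7104*k + 2.515456)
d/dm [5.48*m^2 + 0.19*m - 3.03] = 10.96*m + 0.19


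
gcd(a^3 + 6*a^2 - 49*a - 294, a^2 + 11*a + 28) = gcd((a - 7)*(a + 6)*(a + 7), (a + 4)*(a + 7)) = a + 7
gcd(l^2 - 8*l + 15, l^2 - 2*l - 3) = l - 3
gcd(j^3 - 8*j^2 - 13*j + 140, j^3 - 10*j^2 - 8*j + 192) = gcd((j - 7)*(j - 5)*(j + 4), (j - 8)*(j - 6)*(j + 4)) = j + 4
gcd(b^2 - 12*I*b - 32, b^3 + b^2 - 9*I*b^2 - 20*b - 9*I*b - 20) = b - 4*I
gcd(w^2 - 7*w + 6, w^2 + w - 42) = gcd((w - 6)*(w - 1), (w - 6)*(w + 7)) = w - 6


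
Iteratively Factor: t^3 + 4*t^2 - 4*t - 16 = (t - 2)*(t^2 + 6*t + 8) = (t - 2)*(t + 2)*(t + 4)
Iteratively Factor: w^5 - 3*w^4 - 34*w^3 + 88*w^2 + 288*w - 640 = (w - 2)*(w^4 - w^3 - 36*w^2 + 16*w + 320) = (w - 2)*(w + 4)*(w^3 - 5*w^2 - 16*w + 80) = (w - 2)*(w + 4)^2*(w^2 - 9*w + 20) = (w - 5)*(w - 2)*(w + 4)^2*(w - 4)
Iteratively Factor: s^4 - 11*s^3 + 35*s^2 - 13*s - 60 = (s - 5)*(s^3 - 6*s^2 + 5*s + 12) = (s - 5)*(s - 4)*(s^2 - 2*s - 3) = (s - 5)*(s - 4)*(s - 3)*(s + 1)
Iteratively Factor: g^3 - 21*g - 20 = (g + 4)*(g^2 - 4*g - 5) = (g + 1)*(g + 4)*(g - 5)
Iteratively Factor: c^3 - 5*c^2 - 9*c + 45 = (c + 3)*(c^2 - 8*c + 15) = (c - 5)*(c + 3)*(c - 3)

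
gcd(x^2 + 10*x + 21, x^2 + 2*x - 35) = x + 7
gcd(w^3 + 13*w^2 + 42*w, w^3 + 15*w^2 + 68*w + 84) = w^2 + 13*w + 42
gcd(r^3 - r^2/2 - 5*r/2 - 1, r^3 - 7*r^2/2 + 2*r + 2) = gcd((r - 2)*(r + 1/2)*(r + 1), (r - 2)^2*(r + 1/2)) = r^2 - 3*r/2 - 1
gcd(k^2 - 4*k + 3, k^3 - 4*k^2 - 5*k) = 1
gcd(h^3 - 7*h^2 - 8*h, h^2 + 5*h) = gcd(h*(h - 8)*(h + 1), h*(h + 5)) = h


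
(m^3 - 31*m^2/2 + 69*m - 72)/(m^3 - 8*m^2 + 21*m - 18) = (m^3 - 31*m^2/2 + 69*m - 72)/(m^3 - 8*m^2 + 21*m - 18)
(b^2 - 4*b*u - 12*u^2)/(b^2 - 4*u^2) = (-b + 6*u)/(-b + 2*u)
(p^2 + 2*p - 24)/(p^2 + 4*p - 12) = (p - 4)/(p - 2)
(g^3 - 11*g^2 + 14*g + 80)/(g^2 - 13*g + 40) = g + 2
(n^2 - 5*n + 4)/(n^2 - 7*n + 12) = (n - 1)/(n - 3)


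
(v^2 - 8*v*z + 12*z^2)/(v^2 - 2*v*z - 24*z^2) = (v - 2*z)/(v + 4*z)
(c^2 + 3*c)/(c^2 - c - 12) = c/(c - 4)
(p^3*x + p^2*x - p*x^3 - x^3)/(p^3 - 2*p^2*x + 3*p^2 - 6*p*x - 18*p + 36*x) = x*(p^3 + p^2 - p*x^2 - x^2)/(p^3 - 2*p^2*x + 3*p^2 - 6*p*x - 18*p + 36*x)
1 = 1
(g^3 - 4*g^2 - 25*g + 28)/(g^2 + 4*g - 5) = (g^2 - 3*g - 28)/(g + 5)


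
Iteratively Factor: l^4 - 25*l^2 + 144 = (l + 4)*(l^3 - 4*l^2 - 9*l + 36) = (l - 4)*(l + 4)*(l^2 - 9) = (l - 4)*(l + 3)*(l + 4)*(l - 3)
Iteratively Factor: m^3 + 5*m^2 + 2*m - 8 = (m + 4)*(m^2 + m - 2) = (m - 1)*(m + 4)*(m + 2)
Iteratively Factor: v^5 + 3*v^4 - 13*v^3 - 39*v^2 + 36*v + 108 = (v - 3)*(v^4 + 6*v^3 + 5*v^2 - 24*v - 36) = (v - 3)*(v + 2)*(v^3 + 4*v^2 - 3*v - 18) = (v - 3)*(v - 2)*(v + 2)*(v^2 + 6*v + 9) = (v - 3)*(v - 2)*(v + 2)*(v + 3)*(v + 3)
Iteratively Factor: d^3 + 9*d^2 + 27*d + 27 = (d + 3)*(d^2 + 6*d + 9) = (d + 3)^2*(d + 3)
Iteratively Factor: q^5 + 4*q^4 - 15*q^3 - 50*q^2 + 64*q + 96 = (q + 4)*(q^4 - 15*q^2 + 10*q + 24) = (q - 2)*(q + 4)*(q^3 + 2*q^2 - 11*q - 12) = (q - 3)*(q - 2)*(q + 4)*(q^2 + 5*q + 4) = (q - 3)*(q - 2)*(q + 4)^2*(q + 1)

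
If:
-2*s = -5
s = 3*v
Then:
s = 5/2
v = 5/6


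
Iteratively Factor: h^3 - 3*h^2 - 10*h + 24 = (h - 4)*(h^2 + h - 6) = (h - 4)*(h + 3)*(h - 2)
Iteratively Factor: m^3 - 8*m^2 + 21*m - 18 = (m - 3)*(m^2 - 5*m + 6) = (m - 3)^2*(m - 2)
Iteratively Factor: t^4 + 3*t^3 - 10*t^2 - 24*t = (t + 4)*(t^3 - t^2 - 6*t) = t*(t + 4)*(t^2 - t - 6) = t*(t - 3)*(t + 4)*(t + 2)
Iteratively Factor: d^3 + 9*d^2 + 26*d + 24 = (d + 4)*(d^2 + 5*d + 6) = (d + 3)*(d + 4)*(d + 2)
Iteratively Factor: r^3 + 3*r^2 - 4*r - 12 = (r + 3)*(r^2 - 4) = (r + 2)*(r + 3)*(r - 2)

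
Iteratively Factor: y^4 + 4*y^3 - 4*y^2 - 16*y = (y + 2)*(y^3 + 2*y^2 - 8*y) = y*(y + 2)*(y^2 + 2*y - 8) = y*(y - 2)*(y + 2)*(y + 4)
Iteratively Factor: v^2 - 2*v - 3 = (v + 1)*(v - 3)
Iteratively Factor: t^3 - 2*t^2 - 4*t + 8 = (t + 2)*(t^2 - 4*t + 4) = (t - 2)*(t + 2)*(t - 2)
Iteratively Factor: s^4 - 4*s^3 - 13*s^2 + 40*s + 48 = (s + 3)*(s^3 - 7*s^2 + 8*s + 16) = (s - 4)*(s + 3)*(s^2 - 3*s - 4) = (s - 4)^2*(s + 3)*(s + 1)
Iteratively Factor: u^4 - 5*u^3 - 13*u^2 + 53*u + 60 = (u - 4)*(u^3 - u^2 - 17*u - 15) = (u - 5)*(u - 4)*(u^2 + 4*u + 3) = (u - 5)*(u - 4)*(u + 3)*(u + 1)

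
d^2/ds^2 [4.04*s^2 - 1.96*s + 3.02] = 8.08000000000000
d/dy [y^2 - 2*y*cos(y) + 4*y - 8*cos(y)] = 2*y*sin(y) + 2*y + 8*sin(y) - 2*cos(y) + 4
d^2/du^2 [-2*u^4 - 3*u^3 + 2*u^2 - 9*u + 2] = -24*u^2 - 18*u + 4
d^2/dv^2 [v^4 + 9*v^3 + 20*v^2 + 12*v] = 12*v^2 + 54*v + 40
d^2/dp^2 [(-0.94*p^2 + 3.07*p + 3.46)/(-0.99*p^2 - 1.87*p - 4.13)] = (-9.498258*p^3 - 43.407144*p^2 + 36.880866*p + 83.582062)/(0.970299*p^6 + 5.498361*p^5 + 22.529232*p^4 + 52.414417*p^3 + 93.985584*p^2 + 95.689209*p + 70.444997)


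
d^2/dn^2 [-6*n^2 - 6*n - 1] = -12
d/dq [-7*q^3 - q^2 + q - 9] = -21*q^2 - 2*q + 1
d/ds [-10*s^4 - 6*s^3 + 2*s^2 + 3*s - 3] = -40*s^3 - 18*s^2 + 4*s + 3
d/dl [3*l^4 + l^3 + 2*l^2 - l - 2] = 12*l^3 + 3*l^2 + 4*l - 1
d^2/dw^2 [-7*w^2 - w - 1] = -14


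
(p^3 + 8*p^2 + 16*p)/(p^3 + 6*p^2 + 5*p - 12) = p*(p + 4)/(p^2 + 2*p - 3)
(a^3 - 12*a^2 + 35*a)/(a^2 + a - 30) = a*(a - 7)/(a + 6)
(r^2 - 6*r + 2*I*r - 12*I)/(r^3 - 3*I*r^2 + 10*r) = (r - 6)/(r*(r - 5*I))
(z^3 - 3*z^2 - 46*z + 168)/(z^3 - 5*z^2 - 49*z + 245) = (z^2 - 10*z + 24)/(z^2 - 12*z + 35)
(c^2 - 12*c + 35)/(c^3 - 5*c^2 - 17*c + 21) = (c - 5)/(c^2 + 2*c - 3)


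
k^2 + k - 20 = (k - 4)*(k + 5)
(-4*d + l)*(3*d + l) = -12*d^2 - d*l + l^2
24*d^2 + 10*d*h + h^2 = (4*d + h)*(6*d + h)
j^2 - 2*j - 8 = (j - 4)*(j + 2)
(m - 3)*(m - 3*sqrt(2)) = m^2 - 3*sqrt(2)*m - 3*m + 9*sqrt(2)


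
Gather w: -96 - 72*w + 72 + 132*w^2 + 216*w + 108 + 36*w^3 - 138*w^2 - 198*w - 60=36*w^3 - 6*w^2 - 54*w + 24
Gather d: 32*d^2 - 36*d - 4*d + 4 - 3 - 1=32*d^2 - 40*d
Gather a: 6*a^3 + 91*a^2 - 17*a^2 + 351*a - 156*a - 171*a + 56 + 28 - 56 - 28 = 6*a^3 + 74*a^2 + 24*a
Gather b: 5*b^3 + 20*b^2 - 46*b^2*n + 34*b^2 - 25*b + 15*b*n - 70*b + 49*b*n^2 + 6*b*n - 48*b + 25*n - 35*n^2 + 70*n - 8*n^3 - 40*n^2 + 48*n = 5*b^3 + b^2*(54 - 46*n) + b*(49*n^2 + 21*n - 143) - 8*n^3 - 75*n^2 + 143*n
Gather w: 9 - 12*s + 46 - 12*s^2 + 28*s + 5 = -12*s^2 + 16*s + 60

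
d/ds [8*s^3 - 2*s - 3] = 24*s^2 - 2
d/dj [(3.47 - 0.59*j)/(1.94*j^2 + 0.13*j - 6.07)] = (1.1446*j^2 - 13.4636*j + 3.1302)/(3.7636*j^4 + 0.5044*j^3 - 23.5347*j^2 - 1.5782*j + 36.8449)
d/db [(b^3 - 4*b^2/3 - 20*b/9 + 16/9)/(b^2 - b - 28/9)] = (9*b^2 - 42*b + 44)/(9*b^2 - 42*b + 49)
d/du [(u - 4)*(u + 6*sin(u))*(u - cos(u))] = (u - 4)*(u + 6*sin(u))*(sin(u) + 1) + (u - 4)*(u - cos(u))*(6*cos(u) + 1) + (u + 6*sin(u))*(u - cos(u))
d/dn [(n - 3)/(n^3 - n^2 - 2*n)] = (-n*(-n^2 + n + 2) + (n - 3)*(-3*n^2 + 2*n + 2))/(n^2*(-n^2 + n + 2)^2)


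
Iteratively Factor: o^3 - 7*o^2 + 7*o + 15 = (o - 3)*(o^2 - 4*o - 5) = (o - 5)*(o - 3)*(o + 1)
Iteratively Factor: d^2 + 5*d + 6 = (d + 3)*(d + 2)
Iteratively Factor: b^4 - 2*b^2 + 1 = (b + 1)*(b^3 - b^2 - b + 1) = (b - 1)*(b + 1)*(b^2 - 1) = (b - 1)*(b + 1)^2*(b - 1)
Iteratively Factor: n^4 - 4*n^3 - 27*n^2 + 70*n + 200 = (n + 4)*(n^3 - 8*n^2 + 5*n + 50) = (n - 5)*(n + 4)*(n^2 - 3*n - 10) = (n - 5)*(n + 2)*(n + 4)*(n - 5)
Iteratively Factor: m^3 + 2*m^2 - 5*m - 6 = (m - 2)*(m^2 + 4*m + 3) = (m - 2)*(m + 3)*(m + 1)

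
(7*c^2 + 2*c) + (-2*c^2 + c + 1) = 5*c^2 + 3*c + 1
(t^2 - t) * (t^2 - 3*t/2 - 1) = t^4 - 5*t^3/2 + t^2/2 + t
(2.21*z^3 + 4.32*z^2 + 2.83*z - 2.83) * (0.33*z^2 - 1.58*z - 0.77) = 0.7293*z^5 - 2.0662*z^4 - 7.5934*z^3 - 8.7317*z^2 + 2.2923*z + 2.1791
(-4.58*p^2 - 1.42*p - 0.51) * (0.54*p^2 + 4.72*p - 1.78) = -2.4732*p^4 - 22.3844*p^3 + 1.1746*p^2 + 0.1204*p + 0.9078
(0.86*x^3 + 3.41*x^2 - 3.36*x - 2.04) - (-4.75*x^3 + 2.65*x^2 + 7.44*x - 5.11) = 5.61*x^3 + 0.76*x^2 - 10.8*x + 3.07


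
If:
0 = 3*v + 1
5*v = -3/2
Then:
No Solution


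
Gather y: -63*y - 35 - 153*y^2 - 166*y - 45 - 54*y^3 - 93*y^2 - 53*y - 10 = -54*y^3 - 246*y^2 - 282*y - 90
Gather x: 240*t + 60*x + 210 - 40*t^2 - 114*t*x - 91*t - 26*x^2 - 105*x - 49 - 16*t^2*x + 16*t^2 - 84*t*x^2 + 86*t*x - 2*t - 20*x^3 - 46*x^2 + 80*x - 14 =-24*t^2 + 147*t - 20*x^3 + x^2*(-84*t - 72) + x*(-16*t^2 - 28*t + 35) + 147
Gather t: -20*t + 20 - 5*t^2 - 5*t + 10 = -5*t^2 - 25*t + 30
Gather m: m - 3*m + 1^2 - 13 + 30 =18 - 2*m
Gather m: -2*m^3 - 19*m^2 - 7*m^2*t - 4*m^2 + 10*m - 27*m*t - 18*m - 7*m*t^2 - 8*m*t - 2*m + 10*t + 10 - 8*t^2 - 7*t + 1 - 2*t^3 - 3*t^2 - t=-2*m^3 + m^2*(-7*t - 23) + m*(-7*t^2 - 35*t - 10) - 2*t^3 - 11*t^2 + 2*t + 11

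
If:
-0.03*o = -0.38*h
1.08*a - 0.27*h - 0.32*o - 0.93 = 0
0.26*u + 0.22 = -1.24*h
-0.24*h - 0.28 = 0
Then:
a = -3.81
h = -1.17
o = -14.78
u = 4.72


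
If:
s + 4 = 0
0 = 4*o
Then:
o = 0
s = -4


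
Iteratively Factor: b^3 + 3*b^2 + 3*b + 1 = (b + 1)*(b^2 + 2*b + 1) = (b + 1)^2*(b + 1)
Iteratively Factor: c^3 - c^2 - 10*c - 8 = (c + 2)*(c^2 - 3*c - 4) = (c - 4)*(c + 2)*(c + 1)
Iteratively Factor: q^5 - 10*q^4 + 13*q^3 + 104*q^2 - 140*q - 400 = (q + 2)*(q^4 - 12*q^3 + 37*q^2 + 30*q - 200) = (q + 2)^2*(q^3 - 14*q^2 + 65*q - 100) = (q - 4)*(q + 2)^2*(q^2 - 10*q + 25) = (q - 5)*(q - 4)*(q + 2)^2*(q - 5)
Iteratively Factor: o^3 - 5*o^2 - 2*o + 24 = (o - 3)*(o^2 - 2*o - 8) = (o - 4)*(o - 3)*(o + 2)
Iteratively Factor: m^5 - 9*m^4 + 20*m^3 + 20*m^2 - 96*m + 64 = (m - 4)*(m^4 - 5*m^3 + 20*m - 16) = (m - 4)*(m + 2)*(m^3 - 7*m^2 + 14*m - 8) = (m - 4)^2*(m + 2)*(m^2 - 3*m + 2) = (m - 4)^2*(m - 1)*(m + 2)*(m - 2)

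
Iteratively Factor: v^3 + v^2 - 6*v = (v + 3)*(v^2 - 2*v) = (v - 2)*(v + 3)*(v)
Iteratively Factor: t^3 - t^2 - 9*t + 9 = (t - 3)*(t^2 + 2*t - 3) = (t - 3)*(t + 3)*(t - 1)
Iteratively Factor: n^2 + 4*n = (n)*(n + 4)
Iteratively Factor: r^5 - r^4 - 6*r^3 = (r + 2)*(r^4 - 3*r^3) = r*(r + 2)*(r^3 - 3*r^2) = r*(r - 3)*(r + 2)*(r^2) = r^2*(r - 3)*(r + 2)*(r)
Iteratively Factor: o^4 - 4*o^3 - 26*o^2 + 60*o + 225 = (o + 3)*(o^3 - 7*o^2 - 5*o + 75) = (o - 5)*(o + 3)*(o^2 - 2*o - 15) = (o - 5)^2*(o + 3)*(o + 3)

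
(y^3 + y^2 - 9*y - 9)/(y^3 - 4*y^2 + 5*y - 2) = (y^3 + y^2 - 9*y - 9)/(y^3 - 4*y^2 + 5*y - 2)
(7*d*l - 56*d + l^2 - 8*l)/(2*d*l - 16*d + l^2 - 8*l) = (7*d + l)/(2*d + l)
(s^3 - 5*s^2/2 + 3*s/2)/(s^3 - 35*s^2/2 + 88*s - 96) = s*(s - 1)/(s^2 - 16*s + 64)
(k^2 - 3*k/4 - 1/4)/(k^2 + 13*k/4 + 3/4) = (k - 1)/(k + 3)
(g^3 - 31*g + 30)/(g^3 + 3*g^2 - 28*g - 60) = (g - 1)/(g + 2)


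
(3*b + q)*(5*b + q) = 15*b^2 + 8*b*q + q^2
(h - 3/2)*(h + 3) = h^2 + 3*h/2 - 9/2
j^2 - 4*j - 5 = (j - 5)*(j + 1)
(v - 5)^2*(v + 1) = v^3 - 9*v^2 + 15*v + 25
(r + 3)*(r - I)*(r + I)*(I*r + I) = I*r^4 + 4*I*r^3 + 4*I*r^2 + 4*I*r + 3*I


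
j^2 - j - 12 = (j - 4)*(j + 3)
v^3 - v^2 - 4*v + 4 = (v - 2)*(v - 1)*(v + 2)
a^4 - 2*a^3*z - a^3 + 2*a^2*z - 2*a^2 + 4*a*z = a*(a - 2)*(a + 1)*(a - 2*z)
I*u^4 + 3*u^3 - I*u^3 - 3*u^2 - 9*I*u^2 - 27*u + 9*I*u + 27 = (u - 3)*(u + 3)*(u - 3*I)*(I*u - I)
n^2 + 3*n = n*(n + 3)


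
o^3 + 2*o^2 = o^2*(o + 2)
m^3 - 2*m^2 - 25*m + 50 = (m - 5)*(m - 2)*(m + 5)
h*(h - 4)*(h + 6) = h^3 + 2*h^2 - 24*h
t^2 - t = t*(t - 1)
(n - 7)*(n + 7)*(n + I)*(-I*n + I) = -I*n^4 + n^3 + I*n^3 - n^2 + 49*I*n^2 - 49*n - 49*I*n + 49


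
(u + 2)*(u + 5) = u^2 + 7*u + 10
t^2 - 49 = (t - 7)*(t + 7)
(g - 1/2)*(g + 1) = g^2 + g/2 - 1/2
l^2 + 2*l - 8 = (l - 2)*(l + 4)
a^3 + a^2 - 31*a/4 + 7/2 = (a - 2)*(a - 1/2)*(a + 7/2)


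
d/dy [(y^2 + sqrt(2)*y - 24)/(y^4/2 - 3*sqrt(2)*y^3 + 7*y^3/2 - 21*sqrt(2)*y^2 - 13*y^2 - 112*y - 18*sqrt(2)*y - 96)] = 2*(-(2*y + sqrt(2))*(-y^4 - 7*y^3 + 6*sqrt(2)*y^3 + 26*y^2 + 42*sqrt(2)*y^2 + 36*sqrt(2)*y + 224*y + 192) + (y^2 + sqrt(2)*y - 24)*(-4*y^3 - 21*y^2 + 18*sqrt(2)*y^2 + 52*y + 84*sqrt(2)*y + 36*sqrt(2) + 224))/(-y^4 - 7*y^3 + 6*sqrt(2)*y^3 + 26*y^2 + 42*sqrt(2)*y^2 + 36*sqrt(2)*y + 224*y + 192)^2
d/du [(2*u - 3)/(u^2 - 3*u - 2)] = (-2*u^2 + 6*u - 13)/(u^4 - 6*u^3 + 5*u^2 + 12*u + 4)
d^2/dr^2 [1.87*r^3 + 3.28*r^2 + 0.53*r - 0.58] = 11.22*r + 6.56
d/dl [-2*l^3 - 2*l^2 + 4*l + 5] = -6*l^2 - 4*l + 4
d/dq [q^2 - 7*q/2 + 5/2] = 2*q - 7/2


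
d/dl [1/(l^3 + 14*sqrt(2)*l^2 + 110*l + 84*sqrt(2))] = (-3*l^2 - 28*sqrt(2)*l - 110)/(l^3 + 14*sqrt(2)*l^2 + 110*l + 84*sqrt(2))^2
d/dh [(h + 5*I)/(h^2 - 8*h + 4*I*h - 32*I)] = (-h^2 - 10*I*h + 20 + 8*I)/(h^4 + h^3*(-16 + 8*I) + h^2*(48 - 128*I) + h*(256 + 512*I) - 1024)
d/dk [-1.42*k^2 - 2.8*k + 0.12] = -2.84*k - 2.8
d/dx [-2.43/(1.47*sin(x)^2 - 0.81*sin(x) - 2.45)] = (7.1442*sin(x) - 1.9683)*cos(x)/(-1.47*sin(x)^2 + 0.81*sin(x) + 2.45)^2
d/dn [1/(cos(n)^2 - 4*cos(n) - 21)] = 2*(cos(n) - 2)*sin(n)/(sin(n)^2 + 4*cos(n) + 20)^2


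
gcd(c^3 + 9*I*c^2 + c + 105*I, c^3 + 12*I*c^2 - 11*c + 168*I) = c^2 + 4*I*c + 21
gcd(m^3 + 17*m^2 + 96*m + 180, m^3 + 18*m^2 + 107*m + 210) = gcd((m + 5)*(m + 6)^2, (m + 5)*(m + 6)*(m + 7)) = m^2 + 11*m + 30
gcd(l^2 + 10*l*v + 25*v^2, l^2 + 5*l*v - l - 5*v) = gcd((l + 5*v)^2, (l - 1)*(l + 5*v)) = l + 5*v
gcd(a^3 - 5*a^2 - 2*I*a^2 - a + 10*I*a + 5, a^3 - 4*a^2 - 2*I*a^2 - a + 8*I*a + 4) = a^2 - 2*I*a - 1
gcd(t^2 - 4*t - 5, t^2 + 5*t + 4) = t + 1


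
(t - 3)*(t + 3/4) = t^2 - 9*t/4 - 9/4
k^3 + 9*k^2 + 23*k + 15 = (k + 1)*(k + 3)*(k + 5)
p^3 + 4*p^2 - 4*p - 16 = (p - 2)*(p + 2)*(p + 4)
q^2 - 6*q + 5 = (q - 5)*(q - 1)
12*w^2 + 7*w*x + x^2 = (3*w + x)*(4*w + x)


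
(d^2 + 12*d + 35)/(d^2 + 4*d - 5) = (d + 7)/(d - 1)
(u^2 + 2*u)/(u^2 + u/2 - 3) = 2*u/(2*u - 3)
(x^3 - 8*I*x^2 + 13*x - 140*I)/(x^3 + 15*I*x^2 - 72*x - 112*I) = (x^2 - 12*I*x - 35)/(x^2 + 11*I*x - 28)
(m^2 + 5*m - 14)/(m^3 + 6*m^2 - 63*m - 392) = (m - 2)/(m^2 - m - 56)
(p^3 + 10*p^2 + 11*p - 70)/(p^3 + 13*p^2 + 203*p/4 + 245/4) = 4*(p^2 + 3*p - 10)/(4*p^2 + 24*p + 35)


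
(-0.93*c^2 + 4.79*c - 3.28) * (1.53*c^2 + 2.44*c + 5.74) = -1.4229*c^4 + 5.0595*c^3 + 1.331*c^2 + 19.4914*c - 18.8272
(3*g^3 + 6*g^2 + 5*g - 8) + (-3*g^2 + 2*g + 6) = 3*g^3 + 3*g^2 + 7*g - 2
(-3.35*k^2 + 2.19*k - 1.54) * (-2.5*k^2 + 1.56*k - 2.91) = 8.375*k^4 - 10.701*k^3 + 17.0149*k^2 - 8.7753*k + 4.4814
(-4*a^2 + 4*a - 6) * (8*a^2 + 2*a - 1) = -32*a^4 + 24*a^3 - 36*a^2 - 16*a + 6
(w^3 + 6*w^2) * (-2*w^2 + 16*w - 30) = -2*w^5 + 4*w^4 + 66*w^3 - 180*w^2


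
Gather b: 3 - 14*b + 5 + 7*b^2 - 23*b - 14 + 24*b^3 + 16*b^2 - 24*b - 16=24*b^3 + 23*b^2 - 61*b - 22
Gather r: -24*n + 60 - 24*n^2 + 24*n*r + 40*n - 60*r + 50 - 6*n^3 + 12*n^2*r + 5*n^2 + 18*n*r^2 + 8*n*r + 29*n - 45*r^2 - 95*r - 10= -6*n^3 - 19*n^2 + 45*n + r^2*(18*n - 45) + r*(12*n^2 + 32*n - 155) + 100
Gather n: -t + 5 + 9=14 - t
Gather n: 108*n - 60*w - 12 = 108*n - 60*w - 12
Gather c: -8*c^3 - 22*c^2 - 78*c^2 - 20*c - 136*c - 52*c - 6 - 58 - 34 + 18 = -8*c^3 - 100*c^2 - 208*c - 80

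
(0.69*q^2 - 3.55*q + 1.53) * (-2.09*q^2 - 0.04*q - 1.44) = -1.4421*q^4 + 7.3919*q^3 - 4.0493*q^2 + 5.0508*q - 2.2032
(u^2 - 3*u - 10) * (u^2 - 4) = u^4 - 3*u^3 - 14*u^2 + 12*u + 40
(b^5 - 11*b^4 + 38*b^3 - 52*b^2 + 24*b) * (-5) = -5*b^5 + 55*b^4 - 190*b^3 + 260*b^2 - 120*b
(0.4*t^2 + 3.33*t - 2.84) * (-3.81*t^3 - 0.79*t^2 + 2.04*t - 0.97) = -1.524*t^5 - 13.0033*t^4 + 9.0057*t^3 + 8.6488*t^2 - 9.0237*t + 2.7548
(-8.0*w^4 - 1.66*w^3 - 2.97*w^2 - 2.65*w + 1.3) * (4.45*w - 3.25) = -35.6*w^5 + 18.613*w^4 - 7.8215*w^3 - 2.14*w^2 + 14.3975*w - 4.225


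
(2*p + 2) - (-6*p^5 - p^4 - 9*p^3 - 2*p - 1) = 6*p^5 + p^4 + 9*p^3 + 4*p + 3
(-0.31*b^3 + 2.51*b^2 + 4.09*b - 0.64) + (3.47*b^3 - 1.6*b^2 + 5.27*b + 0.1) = 3.16*b^3 + 0.91*b^2 + 9.36*b - 0.54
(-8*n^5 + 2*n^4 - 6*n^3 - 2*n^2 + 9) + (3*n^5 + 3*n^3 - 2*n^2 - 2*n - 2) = -5*n^5 + 2*n^4 - 3*n^3 - 4*n^2 - 2*n + 7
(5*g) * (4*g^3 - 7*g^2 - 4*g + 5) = 20*g^4 - 35*g^3 - 20*g^2 + 25*g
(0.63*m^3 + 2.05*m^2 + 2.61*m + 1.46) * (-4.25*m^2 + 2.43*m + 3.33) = -2.6775*m^5 - 7.1816*m^4 - 4.0131*m^3 + 6.9638*m^2 + 12.2391*m + 4.8618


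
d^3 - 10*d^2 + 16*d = d*(d - 8)*(d - 2)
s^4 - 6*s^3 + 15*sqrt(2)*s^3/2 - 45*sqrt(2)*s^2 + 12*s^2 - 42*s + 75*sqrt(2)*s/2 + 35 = (s - 5)*(s - 1)*(s + sqrt(2)/2)*(s + 7*sqrt(2))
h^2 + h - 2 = (h - 1)*(h + 2)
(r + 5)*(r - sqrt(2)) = r^2 - sqrt(2)*r + 5*r - 5*sqrt(2)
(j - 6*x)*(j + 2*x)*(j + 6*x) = j^3 + 2*j^2*x - 36*j*x^2 - 72*x^3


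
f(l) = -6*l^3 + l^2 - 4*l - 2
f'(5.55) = -547.34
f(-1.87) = 48.21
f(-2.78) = 145.76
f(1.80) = -40.95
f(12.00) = -10274.00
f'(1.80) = -58.72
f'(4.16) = -307.18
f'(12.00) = -2572.00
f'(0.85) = -15.30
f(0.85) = -8.36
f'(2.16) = -83.66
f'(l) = -18*l^2 + 2*l - 4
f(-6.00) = 1354.00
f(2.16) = -66.44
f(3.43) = -246.08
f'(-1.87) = -70.68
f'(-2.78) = -148.67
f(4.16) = -433.28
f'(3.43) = -208.91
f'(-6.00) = -664.00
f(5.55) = -1019.12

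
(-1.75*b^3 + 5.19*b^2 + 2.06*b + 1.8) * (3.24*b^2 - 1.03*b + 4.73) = -5.67*b^5 + 18.6181*b^4 - 6.9488*b^3 + 28.2589*b^2 + 7.8898*b + 8.514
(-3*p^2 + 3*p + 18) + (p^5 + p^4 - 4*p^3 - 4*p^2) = p^5 + p^4 - 4*p^3 - 7*p^2 + 3*p + 18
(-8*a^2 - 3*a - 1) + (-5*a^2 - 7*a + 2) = -13*a^2 - 10*a + 1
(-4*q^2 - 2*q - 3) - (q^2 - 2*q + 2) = -5*q^2 - 5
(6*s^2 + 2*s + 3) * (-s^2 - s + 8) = -6*s^4 - 8*s^3 + 43*s^2 + 13*s + 24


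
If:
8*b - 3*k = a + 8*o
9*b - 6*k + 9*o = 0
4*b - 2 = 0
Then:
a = 7/4 - 25*o/2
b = 1/2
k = 3*o/2 + 3/4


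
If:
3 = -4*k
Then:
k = -3/4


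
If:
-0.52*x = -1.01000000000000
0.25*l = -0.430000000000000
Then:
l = -1.72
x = 1.94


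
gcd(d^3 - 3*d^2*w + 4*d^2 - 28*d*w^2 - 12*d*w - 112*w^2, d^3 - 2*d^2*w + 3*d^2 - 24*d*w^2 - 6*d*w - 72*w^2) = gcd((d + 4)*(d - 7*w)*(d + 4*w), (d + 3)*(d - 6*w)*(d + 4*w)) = d + 4*w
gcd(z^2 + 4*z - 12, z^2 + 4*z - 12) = z^2 + 4*z - 12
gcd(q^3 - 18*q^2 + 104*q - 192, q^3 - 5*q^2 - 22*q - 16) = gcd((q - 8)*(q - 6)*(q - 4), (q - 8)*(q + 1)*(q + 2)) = q - 8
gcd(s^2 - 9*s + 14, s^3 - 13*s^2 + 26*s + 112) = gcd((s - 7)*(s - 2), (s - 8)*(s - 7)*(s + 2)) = s - 7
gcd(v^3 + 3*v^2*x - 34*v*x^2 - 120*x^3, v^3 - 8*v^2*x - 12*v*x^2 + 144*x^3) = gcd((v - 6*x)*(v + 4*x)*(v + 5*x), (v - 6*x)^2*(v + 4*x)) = -v^2 + 2*v*x + 24*x^2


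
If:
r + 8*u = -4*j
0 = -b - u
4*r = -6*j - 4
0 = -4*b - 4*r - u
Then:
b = -32/81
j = -70/81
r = 8/27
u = 32/81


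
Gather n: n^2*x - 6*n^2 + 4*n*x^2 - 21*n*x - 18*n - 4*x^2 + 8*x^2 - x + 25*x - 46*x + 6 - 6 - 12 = n^2*(x - 6) + n*(4*x^2 - 21*x - 18) + 4*x^2 - 22*x - 12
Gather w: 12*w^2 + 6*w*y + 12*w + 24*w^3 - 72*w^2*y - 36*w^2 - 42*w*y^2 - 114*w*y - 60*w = 24*w^3 + w^2*(-72*y - 24) + w*(-42*y^2 - 108*y - 48)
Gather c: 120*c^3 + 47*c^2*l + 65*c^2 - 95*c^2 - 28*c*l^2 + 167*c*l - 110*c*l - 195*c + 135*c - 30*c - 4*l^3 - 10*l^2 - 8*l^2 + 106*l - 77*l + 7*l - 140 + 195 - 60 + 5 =120*c^3 + c^2*(47*l - 30) + c*(-28*l^2 + 57*l - 90) - 4*l^3 - 18*l^2 + 36*l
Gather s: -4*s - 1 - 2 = -4*s - 3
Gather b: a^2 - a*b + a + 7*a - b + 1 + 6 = a^2 + 8*a + b*(-a - 1) + 7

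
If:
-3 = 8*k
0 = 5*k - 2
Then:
No Solution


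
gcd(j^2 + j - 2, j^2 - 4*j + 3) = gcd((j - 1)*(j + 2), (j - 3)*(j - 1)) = j - 1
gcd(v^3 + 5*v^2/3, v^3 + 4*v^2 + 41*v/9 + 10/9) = v + 5/3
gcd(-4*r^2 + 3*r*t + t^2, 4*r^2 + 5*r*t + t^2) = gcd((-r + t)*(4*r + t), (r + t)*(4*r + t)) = 4*r + t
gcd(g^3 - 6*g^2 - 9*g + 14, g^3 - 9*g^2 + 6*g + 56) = g^2 - 5*g - 14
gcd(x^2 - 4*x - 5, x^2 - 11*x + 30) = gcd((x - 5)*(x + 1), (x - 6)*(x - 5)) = x - 5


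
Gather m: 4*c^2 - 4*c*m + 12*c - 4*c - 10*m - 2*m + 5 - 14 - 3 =4*c^2 + 8*c + m*(-4*c - 12) - 12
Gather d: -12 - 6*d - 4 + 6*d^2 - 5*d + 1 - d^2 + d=5*d^2 - 10*d - 15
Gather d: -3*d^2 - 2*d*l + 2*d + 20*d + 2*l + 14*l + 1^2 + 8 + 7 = -3*d^2 + d*(22 - 2*l) + 16*l + 16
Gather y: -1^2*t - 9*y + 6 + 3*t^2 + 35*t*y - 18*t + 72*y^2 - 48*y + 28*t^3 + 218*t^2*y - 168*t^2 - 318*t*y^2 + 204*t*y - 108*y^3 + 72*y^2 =28*t^3 - 165*t^2 - 19*t - 108*y^3 + y^2*(144 - 318*t) + y*(218*t^2 + 239*t - 57) + 6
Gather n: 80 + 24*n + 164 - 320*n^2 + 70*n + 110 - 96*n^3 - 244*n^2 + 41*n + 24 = -96*n^3 - 564*n^2 + 135*n + 378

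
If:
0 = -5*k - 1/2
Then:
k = -1/10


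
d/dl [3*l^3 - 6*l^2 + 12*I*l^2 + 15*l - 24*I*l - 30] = 9*l^2 + l*(-12 + 24*I) + 15 - 24*I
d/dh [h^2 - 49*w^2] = 2*h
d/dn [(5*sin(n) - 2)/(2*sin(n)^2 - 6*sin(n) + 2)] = (-5*sin(n)^2 + 4*sin(n) - 1)*cos(n)/(2*(sin(n)^2 - 3*sin(n) + 1)^2)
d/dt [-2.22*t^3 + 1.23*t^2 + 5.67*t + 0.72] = -6.66*t^2 + 2.46*t + 5.67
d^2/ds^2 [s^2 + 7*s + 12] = 2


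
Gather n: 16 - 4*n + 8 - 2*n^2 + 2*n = -2*n^2 - 2*n + 24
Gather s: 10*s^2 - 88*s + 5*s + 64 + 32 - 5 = 10*s^2 - 83*s + 91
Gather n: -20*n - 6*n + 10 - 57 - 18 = -26*n - 65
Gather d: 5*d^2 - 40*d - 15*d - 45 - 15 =5*d^2 - 55*d - 60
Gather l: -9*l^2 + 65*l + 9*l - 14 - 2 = -9*l^2 + 74*l - 16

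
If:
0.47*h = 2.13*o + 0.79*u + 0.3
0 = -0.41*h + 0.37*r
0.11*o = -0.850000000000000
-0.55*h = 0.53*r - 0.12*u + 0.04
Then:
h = 2.27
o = -7.73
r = 2.51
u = 21.80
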